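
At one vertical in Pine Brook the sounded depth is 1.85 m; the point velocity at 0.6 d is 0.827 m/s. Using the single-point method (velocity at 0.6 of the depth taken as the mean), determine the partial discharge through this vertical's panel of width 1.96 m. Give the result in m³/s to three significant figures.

3.00 m³/s

v̄ = v₀.₆ = 0.827 m/s
q = v̄ × d × w = 0.8270 × 1.85 × 1.96 = 2.999 m³/s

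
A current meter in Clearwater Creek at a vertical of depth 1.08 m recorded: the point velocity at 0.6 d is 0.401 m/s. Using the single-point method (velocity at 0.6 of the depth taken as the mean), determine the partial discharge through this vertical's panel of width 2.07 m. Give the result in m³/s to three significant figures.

0.896 m³/s

v̄ = v₀.₆ = 0.401 m/s
q = v̄ × d × w = 0.4010 × 1.08 × 2.07 = 0.8965 m³/s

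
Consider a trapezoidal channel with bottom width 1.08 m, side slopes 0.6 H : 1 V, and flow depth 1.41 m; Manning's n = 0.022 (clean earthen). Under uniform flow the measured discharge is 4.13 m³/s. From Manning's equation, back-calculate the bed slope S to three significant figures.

A = (b + z·y)·y = (1.08 + 0.6×1.41)×1.41 = 2.716 m²
P = b + 2y√(1+z²) = 1.08 + 2×1.41×√(1+0.6²) = 4.369 m
R = A/P = 2.716/4.369 = 0.6216 m
S = (Q·n / (1·A·R^(2/3)))² = (4.13×0.022 / (1×2.716×0.7284))² = 0.002110

0.00211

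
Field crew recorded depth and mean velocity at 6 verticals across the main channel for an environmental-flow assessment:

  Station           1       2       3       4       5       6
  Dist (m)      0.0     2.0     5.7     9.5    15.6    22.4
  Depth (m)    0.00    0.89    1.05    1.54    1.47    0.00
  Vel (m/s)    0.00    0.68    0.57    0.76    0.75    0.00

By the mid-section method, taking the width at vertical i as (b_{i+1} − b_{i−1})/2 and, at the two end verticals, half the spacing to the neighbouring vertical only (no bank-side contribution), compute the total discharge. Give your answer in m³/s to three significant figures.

16.9 m³/s

w_2 = (5.7 − 0.0)/2 = 2.85 m; q_2 = 0.68 × 0.89 × 2.85 = 1.725 m³/s
w_3 = (9.5 − 2.0)/2 = 3.75 m; q_3 = 0.57 × 1.05 × 3.75 = 2.244 m³/s
w_4 = (15.6 − 5.7)/2 = 4.95 m; q_4 = 0.76 × 1.54 × 4.95 = 5.793 m³/s
w_5 = (22.4 − 9.5)/2 = 6.45 m; q_5 = 0.75 × 1.47 × 6.45 = 7.111 m³/s
Stations 1, 6 contribute zero (depth or velocity is 0).
Q = Σ qᵢ = 16.87 m³/s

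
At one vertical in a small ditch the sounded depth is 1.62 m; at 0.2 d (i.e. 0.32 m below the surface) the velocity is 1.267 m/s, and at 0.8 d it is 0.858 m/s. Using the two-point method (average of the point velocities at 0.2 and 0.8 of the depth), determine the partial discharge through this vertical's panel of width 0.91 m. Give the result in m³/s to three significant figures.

1.57 m³/s

v̄ = (1.267 + 0.858) / 2 = 1.063 m/s
q = v̄ × d × w = 1.063 × 1.62 × 0.91 = 1.566 m³/s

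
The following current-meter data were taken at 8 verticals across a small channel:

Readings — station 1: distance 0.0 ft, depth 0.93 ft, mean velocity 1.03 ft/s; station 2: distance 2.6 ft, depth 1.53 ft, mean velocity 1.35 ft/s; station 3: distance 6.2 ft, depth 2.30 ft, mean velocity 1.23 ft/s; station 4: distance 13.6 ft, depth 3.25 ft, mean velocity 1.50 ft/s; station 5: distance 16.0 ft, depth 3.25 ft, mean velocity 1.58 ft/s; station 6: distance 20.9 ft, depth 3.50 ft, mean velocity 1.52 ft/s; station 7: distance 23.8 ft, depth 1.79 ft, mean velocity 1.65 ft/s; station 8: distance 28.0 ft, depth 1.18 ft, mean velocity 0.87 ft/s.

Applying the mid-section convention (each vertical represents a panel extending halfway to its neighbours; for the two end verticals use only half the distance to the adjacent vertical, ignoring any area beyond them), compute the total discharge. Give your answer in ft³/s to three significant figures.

99.2 ft³/s

w_1 = (2.6 − 0.0)/2 = 1.3 ft; q_1 = 1.03 × 0.93 × 1.3 = 1.245 ft³/s
w_2 = (6.2 − 0.0)/2 = 3.1 ft; q_2 = 1.35 × 1.53 × 3.1 = 6.403 ft³/s
w_3 = (13.6 − 2.6)/2 = 5.5 ft; q_3 = 1.23 × 2.30 × 5.5 = 15.56 ft³/s
w_4 = (16.0 − 6.2)/2 = 4.9 ft; q_4 = 1.50 × 3.25 × 4.9 = 23.89 ft³/s
w_5 = (20.9 − 13.6)/2 = 3.65 ft; q_5 = 1.58 × 3.25 × 3.65 = 18.74 ft³/s
w_6 = (23.8 − 16.0)/2 = 3.9 ft; q_6 = 1.52 × 3.50 × 3.9 = 20.75 ft³/s
w_7 = (28.0 − 20.9)/2 = 3.55 ft; q_7 = 1.65 × 1.79 × 3.55 = 10.48 ft³/s
w_8 = (28.0 − 23.8)/2 = 2.1 ft; q_8 = 0.87 × 1.18 × 2.1 = 2.156 ft³/s
Q = Σ qᵢ = 99.23 ft³/s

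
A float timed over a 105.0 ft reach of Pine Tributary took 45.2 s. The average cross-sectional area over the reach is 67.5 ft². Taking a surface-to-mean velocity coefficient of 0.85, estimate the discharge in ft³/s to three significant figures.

133 ft³/s

v_surface = L / t̄ = 105.0 / 45.2 = 2.323 ft/s
v_mean = 0.85 × 2.323 = 1.975 ft/s
Q = A × v_mean = 67.5 × 1.975 = 133.3 ft³/s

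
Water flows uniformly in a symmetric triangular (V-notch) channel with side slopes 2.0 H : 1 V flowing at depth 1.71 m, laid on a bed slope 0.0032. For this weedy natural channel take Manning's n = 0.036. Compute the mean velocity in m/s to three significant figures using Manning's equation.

A = z·y² = 2.0×1.71² = 5.848 m²
P = 2y√(1+z²) = 2×1.71×√(1+2.0²) = 7.647 m
R = A/P = 5.848/7.647 = 0.7647 m
Q = (1/n)·A·R^(2/3)·S^(1/2) = (1/0.036) × 5.848 × 0.7647^(2/3) × 0.0032^(1/2) = 7.685 m³/s
V = Q/A = 7.685/5.848 = 1.314 m/s

1.31 m/s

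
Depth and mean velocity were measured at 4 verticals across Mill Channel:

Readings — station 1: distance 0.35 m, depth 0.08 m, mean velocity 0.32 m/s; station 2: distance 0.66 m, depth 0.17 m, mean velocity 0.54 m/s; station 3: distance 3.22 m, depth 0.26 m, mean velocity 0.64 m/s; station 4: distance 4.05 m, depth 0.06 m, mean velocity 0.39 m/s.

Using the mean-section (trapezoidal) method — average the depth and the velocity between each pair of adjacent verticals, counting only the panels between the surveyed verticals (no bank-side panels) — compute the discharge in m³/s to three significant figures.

0.410 m³/s

Panel 1-2: Δb = 0.31 m, d̄ = (0.08+0.17)/2 = 0.125, v̄ = (0.32+0.54)/2 = 0.43 → q = 0.31×0.125×0.43 = 0.01666 m³/s
Panel 2-3: Δb = 2.56 m, d̄ = (0.17+0.26)/2 = 0.215, v̄ = (0.54+0.64)/2 = 0.59 → q = 2.56×0.215×0.59 = 0.3247 m³/s
Panel 3-4: Δb = 0.83 m, d̄ = (0.26+0.06)/2 = 0.16, v̄ = (0.64+0.39)/2 = 0.515 → q = 0.83×0.16×0.515 = 0.06839 m³/s
Q = Σ q = 0.4098 m³/s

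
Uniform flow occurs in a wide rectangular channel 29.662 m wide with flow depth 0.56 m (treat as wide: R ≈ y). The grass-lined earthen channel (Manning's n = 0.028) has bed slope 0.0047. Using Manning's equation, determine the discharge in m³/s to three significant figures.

27.6 m³/s

A = b·y = 29.662 × 0.56 = 16.61 m²
Wide channel: R ≈ y = 0.56 m
Q = (1/n)·A·R^(2/3)·S^(1/2) = (1/0.028) × 16.61 × 0.5600^(2/3) × 0.0047^(1/2) = 27.63 m³/s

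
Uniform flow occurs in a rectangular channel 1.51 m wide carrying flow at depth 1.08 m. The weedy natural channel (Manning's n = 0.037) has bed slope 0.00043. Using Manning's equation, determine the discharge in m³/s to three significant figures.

A = b·y = 1.51 × 1.08 = 1.631 m²
P = b + 2y = 1.51 + 2×1.08 = 3.670 m
R = A/P = 1.631/3.670 = 0.4444 m
Q = (1/n)·A·R^(2/3)·S^(1/2) = (1/0.037) × 1.631 × 0.4444^(2/3) × 0.00043^(1/2) = 0.5322 m³/s

0.532 m³/s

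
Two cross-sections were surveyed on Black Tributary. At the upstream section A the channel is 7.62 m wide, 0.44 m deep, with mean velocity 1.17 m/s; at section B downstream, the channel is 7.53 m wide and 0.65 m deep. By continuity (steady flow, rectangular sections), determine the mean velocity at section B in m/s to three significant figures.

0.801 m/s

Q = A₁V₁ = (7.62×0.44) × 1.17 = 3.923 m³/s
A₂ = 7.53 × 0.65 = 4.895 m²
V₂ = Q/A₂ = 3.923/4.895 = 0.8015 m/s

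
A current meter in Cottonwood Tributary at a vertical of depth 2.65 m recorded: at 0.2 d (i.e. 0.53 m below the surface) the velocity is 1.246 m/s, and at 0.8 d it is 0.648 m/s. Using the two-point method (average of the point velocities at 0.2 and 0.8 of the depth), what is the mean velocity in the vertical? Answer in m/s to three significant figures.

v̄ = (1.246 + 0.648) / 2 = 0.9470 m/s

0.947 m/s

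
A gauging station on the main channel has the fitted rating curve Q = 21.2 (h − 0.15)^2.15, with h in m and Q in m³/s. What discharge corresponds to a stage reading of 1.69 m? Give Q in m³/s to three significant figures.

Q = 21.2 × (1.69 − 0.15)^2.15 = 21.2 × 1.54^2.15 = 53.64 m³/s

53.6 m³/s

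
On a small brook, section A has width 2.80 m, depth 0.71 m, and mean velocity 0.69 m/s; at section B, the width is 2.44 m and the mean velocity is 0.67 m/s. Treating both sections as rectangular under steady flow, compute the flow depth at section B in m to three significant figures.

0.839 m

Q = A₁V₁ = (2.80×0.71) × 0.69 = 1.372 m³/s
d₂ = Q/(b₂ V₂) = 1.372/(2.44×0.67) = 0.8391 m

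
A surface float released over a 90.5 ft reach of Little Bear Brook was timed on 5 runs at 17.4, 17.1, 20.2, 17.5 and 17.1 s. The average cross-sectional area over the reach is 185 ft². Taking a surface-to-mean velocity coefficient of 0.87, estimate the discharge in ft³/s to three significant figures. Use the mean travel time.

t̄ = (17.4 + 17.1 + 20.2 + 17.5 + 17.1) / 5 = 17.86 s
v_surface = L / t̄ = 90.5 / 17.86 = 5.067 ft/s
v_mean = 0.87 × 5.067 = 4.408 ft/s
Q = A × v_mean = 185 × 4.408 = 815.6 ft³/s

816 ft³/s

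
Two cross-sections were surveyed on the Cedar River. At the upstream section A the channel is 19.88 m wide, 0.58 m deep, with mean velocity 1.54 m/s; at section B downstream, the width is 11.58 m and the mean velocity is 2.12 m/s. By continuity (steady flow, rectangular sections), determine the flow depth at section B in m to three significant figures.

Q = A₁V₁ = (19.88×0.58) × 1.54 = 17.76 m³/s
d₂ = Q/(b₂ V₂) = 17.76/(11.58×2.12) = 0.7233 m

0.723 m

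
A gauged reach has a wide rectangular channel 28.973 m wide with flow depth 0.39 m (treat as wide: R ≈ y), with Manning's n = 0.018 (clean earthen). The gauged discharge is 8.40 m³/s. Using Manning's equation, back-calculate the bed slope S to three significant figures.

A = b·y = 28.973 × 0.39 = 11.30 m²
Wide channel: R ≈ y = 0.39 m
S = (Q·n / (1·A·R^(2/3)))² = (8.40×0.018 / (1×11.30×0.5338))² = 0.0006284

0.000628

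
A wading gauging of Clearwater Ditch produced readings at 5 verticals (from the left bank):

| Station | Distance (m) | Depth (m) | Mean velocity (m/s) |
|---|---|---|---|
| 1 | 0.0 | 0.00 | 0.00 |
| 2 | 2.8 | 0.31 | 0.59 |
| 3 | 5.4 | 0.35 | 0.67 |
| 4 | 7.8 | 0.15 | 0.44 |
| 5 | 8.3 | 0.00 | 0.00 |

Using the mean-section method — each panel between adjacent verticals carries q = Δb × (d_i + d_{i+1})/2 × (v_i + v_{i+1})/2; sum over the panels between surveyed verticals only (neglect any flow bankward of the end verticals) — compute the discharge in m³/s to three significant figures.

1.01 m³/s

Panel 1-2: Δb = 2.8 m, d̄ = (0.00+0.31)/2 = 0.155, v̄ = (0.00+0.59)/2 = 0.295 → q = 2.8×0.155×0.295 = 0.1280 m³/s
Panel 2-3: Δb = 2.6 m, d̄ = (0.31+0.35)/2 = 0.33, v̄ = (0.59+0.67)/2 = 0.63 → q = 2.6×0.33×0.63 = 0.5405 m³/s
Panel 3-4: Δb = 2.4 m, d̄ = (0.35+0.15)/2 = 0.25, v̄ = (0.67+0.44)/2 = 0.555 → q = 2.4×0.25×0.555 = 0.3330 m³/s
Panel 4-5: Δb = 0.5 m, d̄ = (0.15+0.00)/2 = 0.075, v̄ = (0.44+0.00)/2 = 0.22 → q = 0.5×0.075×0.22 = 0.008250 m³/s
Q = Σ q = 1.010 m³/s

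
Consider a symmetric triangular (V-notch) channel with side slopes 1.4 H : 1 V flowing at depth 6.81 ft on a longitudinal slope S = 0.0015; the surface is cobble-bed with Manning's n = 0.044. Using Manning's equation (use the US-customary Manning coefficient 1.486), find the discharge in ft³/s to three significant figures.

168 ft³/s

A = z·y² = 1.4×6.81² = 64.93 ft²
P = 2y√(1+z²) = 2×6.81×√(1+1.4²) = 23.43 ft
R = A/P = 64.93/23.43 = 2.771 ft
Q = (1.486/n)·A·R^(2/3)·S^(1/2) = (1.486/0.044) × 64.93 × 2.771^(2/3) × 0.0015^(1/2) = 167.5 ft³/s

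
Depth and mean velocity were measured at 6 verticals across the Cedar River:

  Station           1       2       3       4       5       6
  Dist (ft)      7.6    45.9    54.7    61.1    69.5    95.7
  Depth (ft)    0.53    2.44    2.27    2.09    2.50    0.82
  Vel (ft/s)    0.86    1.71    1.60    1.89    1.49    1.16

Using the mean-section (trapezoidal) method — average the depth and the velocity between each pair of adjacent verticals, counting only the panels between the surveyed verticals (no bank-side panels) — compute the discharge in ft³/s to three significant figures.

Panel 1-2: Δb = 38.3 ft, d̄ = (0.53+2.44)/2 = 1.485, v̄ = (0.86+1.71)/2 = 1.285 → q = 38.3×1.485×1.285 = 73.09 ft³/s
Panel 2-3: Δb = 8.8 ft, d̄ = (2.44+2.27)/2 = 2.355, v̄ = (1.71+1.60)/2 = 1.655 → q = 8.8×2.355×1.655 = 34.30 ft³/s
Panel 3-4: Δb = 6.4 ft, d̄ = (2.27+2.09)/2 = 2.18, v̄ = (1.60+1.89)/2 = 1.745 → q = 6.4×2.18×1.745 = 24.35 ft³/s
Panel 4-5: Δb = 8.4 ft, d̄ = (2.09+2.50)/2 = 2.295, v̄ = (1.89+1.49)/2 = 1.69 → q = 8.4×2.295×1.69 = 32.58 ft³/s
Panel 5-6: Δb = 26.2 ft, d̄ = (2.50+0.82)/2 = 1.66, v̄ = (1.49+1.16)/2 = 1.325 → q = 26.2×1.66×1.325 = 57.63 ft³/s
Q = Σ q = 221.9 ft³/s

222 ft³/s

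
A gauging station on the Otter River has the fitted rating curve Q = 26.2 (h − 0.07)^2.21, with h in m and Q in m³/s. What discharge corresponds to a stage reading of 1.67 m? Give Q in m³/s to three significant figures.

Q = 26.2 × (1.67 − 0.07)^2.21 = 26.2 × 1.6^2.21 = 74.03 m³/s

74.0 m³/s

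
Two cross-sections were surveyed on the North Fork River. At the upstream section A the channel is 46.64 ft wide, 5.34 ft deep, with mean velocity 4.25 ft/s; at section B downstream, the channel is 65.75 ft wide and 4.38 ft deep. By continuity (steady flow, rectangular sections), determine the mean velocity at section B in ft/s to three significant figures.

3.68 ft/s

Q = A₁V₁ = (46.64×5.34) × 4.25 = 1058 ft³/s
A₂ = 65.75 × 4.38 = 288.0 ft²
V₂ = Q/A₂ = 1058/288.0 = 3.676 ft/s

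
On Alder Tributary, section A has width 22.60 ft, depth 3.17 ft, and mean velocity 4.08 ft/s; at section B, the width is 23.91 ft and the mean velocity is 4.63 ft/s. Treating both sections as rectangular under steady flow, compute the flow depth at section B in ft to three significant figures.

2.64 ft

Q = A₁V₁ = (22.60×3.17) × 4.08 = 292.3 ft³/s
d₂ = Q/(b₂ V₂) = 292.3/(23.91×4.63) = 2.640 ft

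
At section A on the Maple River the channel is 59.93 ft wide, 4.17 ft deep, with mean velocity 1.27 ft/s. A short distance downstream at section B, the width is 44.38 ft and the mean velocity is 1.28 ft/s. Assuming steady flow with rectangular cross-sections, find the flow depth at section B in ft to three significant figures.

Q = A₁V₁ = (59.93×4.17) × 1.27 = 317.4 ft³/s
d₂ = Q/(b₂ V₂) = 317.4/(44.38×1.28) = 5.587 ft

5.59 ft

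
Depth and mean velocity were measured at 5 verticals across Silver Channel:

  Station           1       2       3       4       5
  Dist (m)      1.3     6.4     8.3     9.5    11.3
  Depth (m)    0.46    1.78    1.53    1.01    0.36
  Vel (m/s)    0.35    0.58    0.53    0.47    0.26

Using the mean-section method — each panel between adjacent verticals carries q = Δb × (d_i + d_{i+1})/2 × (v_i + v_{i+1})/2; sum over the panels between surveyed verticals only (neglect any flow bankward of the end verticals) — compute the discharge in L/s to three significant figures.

Panel 1-2: Δb = 5.1 m, d̄ = (0.46+1.78)/2 = 1.12, v̄ = (0.35+0.58)/2 = 0.465 → q = 5.1×1.12×0.465 = 2.656 m³/s
Panel 2-3: Δb = 1.9 m, d̄ = (1.78+1.53)/2 = 1.655, v̄ = (0.58+0.53)/2 = 0.555 → q = 1.9×1.655×0.555 = 1.745 m³/s
Panel 3-4: Δb = 1.2 m, d̄ = (1.53+1.01)/2 = 1.27, v̄ = (0.53+0.47)/2 = 0.5 → q = 1.2×1.27×0.5 = 0.7620 m³/s
Panel 4-5: Δb = 1.8 m, d̄ = (1.01+0.36)/2 = 0.685, v̄ = (0.47+0.26)/2 = 0.365 → q = 1.8×0.685×0.365 = 0.4500 m³/s
Q = Σ q = 5.613 m³/s
= 5.613 × 1000 = 5613 L/s

5610 L/s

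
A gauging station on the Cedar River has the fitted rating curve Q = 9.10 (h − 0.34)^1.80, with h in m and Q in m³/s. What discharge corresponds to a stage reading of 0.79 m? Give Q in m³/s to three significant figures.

Q = 9.10 × (0.79 − 0.34)^1.80 = 9.10 × 0.45^1.80 = 2.162 m³/s

2.16 m³/s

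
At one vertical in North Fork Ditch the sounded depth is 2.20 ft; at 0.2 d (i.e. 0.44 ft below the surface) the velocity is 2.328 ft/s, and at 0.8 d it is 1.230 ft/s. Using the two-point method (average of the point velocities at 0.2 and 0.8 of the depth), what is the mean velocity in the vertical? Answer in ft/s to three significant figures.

1.78 ft/s

v̄ = (2.328 + 1.230) / 2 = 1.779 ft/s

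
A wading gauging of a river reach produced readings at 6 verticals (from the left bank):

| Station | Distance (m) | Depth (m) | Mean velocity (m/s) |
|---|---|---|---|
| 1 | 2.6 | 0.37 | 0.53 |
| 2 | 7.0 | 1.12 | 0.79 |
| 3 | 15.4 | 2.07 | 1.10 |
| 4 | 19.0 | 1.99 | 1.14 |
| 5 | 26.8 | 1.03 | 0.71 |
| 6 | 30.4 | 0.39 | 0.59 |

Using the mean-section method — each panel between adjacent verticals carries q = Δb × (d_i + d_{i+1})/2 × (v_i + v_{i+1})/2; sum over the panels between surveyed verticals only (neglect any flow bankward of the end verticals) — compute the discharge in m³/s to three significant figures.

35.6 m³/s

Panel 1-2: Δb = 4.4 m, d̄ = (0.37+1.12)/2 = 0.745, v̄ = (0.53+0.79)/2 = 0.66 → q = 4.4×0.745×0.66 = 2.163 m³/s
Panel 2-3: Δb = 8.4 m, d̄ = (1.12+2.07)/2 = 1.595, v̄ = (0.79+1.10)/2 = 0.945 → q = 8.4×1.595×0.945 = 12.66 m³/s
Panel 3-4: Δb = 3.6 m, d̄ = (2.07+1.99)/2 = 2.03, v̄ = (1.10+1.14)/2 = 1.12 → q = 3.6×2.03×1.12 = 8.185 m³/s
Panel 4-5: Δb = 7.8 m, d̄ = (1.99+1.03)/2 = 1.51, v̄ = (1.14+0.71)/2 = 0.925 → q = 7.8×1.51×0.925 = 10.89 m³/s
Panel 5-6: Δb = 3.6 m, d̄ = (1.03+0.39)/2 = 0.71, v̄ = (0.71+0.59)/2 = 0.65 → q = 3.6×0.71×0.65 = 1.661 m³/s
Q = Σ q = 35.57 m³/s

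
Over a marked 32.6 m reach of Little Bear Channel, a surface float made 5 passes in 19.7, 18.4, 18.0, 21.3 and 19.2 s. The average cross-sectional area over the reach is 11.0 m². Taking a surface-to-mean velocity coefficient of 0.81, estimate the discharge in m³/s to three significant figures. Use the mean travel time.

t̄ = (19.7 + 18.4 + 18.0 + 21.3 + 19.2) / 5 = 19.32 s
v_surface = L / t̄ = 32.6 / 19.32 = 1.687 m/s
v_mean = 0.81 × 1.687 = 1.367 m/s
Q = A × v_mean = 11.0 × 1.367 = 15.03 m³/s

15.0 m³/s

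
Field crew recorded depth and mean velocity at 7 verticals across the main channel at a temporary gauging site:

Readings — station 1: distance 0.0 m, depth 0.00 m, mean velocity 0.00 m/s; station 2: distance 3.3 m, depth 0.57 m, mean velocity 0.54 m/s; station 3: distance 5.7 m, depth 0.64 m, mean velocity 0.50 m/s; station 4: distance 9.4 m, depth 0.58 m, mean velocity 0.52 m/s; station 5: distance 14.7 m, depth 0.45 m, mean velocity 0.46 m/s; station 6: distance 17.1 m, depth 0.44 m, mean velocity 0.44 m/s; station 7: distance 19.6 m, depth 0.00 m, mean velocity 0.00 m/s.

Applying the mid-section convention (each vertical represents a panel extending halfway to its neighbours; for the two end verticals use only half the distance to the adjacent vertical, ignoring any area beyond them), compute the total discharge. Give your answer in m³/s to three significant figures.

4.48 m³/s

w_2 = (5.7 − 0.0)/2 = 2.85 m; q_2 = 0.54 × 0.57 × 2.85 = 0.8772 m³/s
w_3 = (9.4 − 3.3)/2 = 3.05 m; q_3 = 0.50 × 0.64 × 3.05 = 0.9760 m³/s
w_4 = (14.7 − 5.7)/2 = 4.5 m; q_4 = 0.52 × 0.58 × 4.5 = 1.357 m³/s
w_5 = (17.1 − 9.4)/2 = 3.85 m; q_5 = 0.46 × 0.45 × 3.85 = 0.7970 m³/s
w_6 = (19.6 − 14.7)/2 = 2.45 m; q_6 = 0.44 × 0.44 × 2.45 = 0.4743 m³/s
Stations 1, 7 contribute zero (depth or velocity is 0).
Q = Σ qᵢ = 4.482 m³/s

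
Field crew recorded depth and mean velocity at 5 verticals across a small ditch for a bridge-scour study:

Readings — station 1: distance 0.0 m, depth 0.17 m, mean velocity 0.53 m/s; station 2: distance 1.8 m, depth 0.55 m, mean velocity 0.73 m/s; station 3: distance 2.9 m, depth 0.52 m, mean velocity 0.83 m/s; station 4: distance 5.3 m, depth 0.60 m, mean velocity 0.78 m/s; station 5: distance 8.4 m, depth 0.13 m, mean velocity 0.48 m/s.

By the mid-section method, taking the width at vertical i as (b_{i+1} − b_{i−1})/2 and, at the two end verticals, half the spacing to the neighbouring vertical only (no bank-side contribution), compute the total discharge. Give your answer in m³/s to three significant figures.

w_1 = (1.8 − 0.0)/2 = 0.9 m; q_1 = 0.53 × 0.17 × 0.9 = 0.08109 m³/s
w_2 = (2.9 − 0.0)/2 = 1.45 m; q_2 = 0.73 × 0.55 × 1.45 = 0.5822 m³/s
w_3 = (5.3 − 1.8)/2 = 1.75 m; q_3 = 0.83 × 0.52 × 1.75 = 0.7553 m³/s
w_4 = (8.4 − 2.9)/2 = 2.75 m; q_4 = 0.78 × 0.60 × 2.75 = 1.287 m³/s
w_5 = (8.4 − 5.3)/2 = 1.55 m; q_5 = 0.48 × 0.13 × 1.55 = 0.09672 m³/s
Q = Σ qᵢ = 2.802 m³/s

2.80 m³/s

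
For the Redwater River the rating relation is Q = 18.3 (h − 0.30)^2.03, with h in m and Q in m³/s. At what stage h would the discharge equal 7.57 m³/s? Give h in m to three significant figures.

0.947 m

h − h₀ = (Q/C)^(1/b) = (7.57/18.3)^(1/2.03) = 0.6474 m
h = 0.30 + 0.6474 = 0.9474 m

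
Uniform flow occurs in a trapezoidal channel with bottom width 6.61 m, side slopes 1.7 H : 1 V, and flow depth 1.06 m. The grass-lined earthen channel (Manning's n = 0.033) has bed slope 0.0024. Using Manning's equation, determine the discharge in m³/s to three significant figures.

11.7 m³/s

A = (b + z·y)·y = (6.61 + 1.7×1.06)×1.06 = 8.917 m²
P = b + 2y√(1+z²) = 6.61 + 2×1.06×√(1+1.7²) = 10.79 m
R = A/P = 8.917/10.79 = 0.8263 m
Q = (1/n)·A·R^(2/3)·S^(1/2) = (1/0.033) × 8.917 × 0.8263^(2/3) × 0.0024^(1/2) = 11.66 m³/s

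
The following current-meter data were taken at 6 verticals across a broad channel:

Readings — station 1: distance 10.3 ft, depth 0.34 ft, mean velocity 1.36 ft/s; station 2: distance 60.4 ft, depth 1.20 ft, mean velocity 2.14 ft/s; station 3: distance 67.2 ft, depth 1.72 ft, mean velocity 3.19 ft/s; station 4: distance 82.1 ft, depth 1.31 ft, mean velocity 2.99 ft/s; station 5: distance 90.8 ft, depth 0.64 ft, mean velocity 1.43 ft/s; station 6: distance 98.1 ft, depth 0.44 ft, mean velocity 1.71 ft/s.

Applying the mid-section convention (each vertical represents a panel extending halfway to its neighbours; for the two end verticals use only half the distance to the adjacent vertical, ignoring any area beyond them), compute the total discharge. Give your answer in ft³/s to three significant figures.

200 ft³/s

w_1 = (60.4 − 10.3)/2 = 25.05 ft; q_1 = 1.36 × 0.34 × 25.05 = 11.58 ft³/s
w_2 = (67.2 − 10.3)/2 = 28.45 ft; q_2 = 2.14 × 1.20 × 28.45 = 73.06 ft³/s
w_3 = (82.1 − 60.4)/2 = 10.85 ft; q_3 = 3.19 × 1.72 × 10.85 = 59.53 ft³/s
w_4 = (90.8 − 67.2)/2 = 11.8 ft; q_4 = 2.99 × 1.31 × 11.8 = 46.22 ft³/s
w_5 = (98.1 − 82.1)/2 = 8 ft; q_5 = 1.43 × 0.64 × 8 = 7.322 ft³/s
w_6 = (98.1 − 90.8)/2 = 3.65 ft; q_6 = 1.71 × 0.44 × 3.65 = 2.746 ft³/s
Q = Σ qᵢ = 200.5 ft³/s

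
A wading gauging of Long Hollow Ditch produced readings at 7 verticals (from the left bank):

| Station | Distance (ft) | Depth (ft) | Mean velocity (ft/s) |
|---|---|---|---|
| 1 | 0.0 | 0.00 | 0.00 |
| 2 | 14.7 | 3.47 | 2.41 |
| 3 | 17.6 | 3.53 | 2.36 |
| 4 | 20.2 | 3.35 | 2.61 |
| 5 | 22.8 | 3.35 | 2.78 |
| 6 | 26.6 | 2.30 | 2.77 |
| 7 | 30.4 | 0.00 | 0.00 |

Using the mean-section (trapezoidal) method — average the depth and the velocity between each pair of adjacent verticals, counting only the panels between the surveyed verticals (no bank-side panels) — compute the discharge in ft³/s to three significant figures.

Panel 1-2: Δb = 14.7 ft, d̄ = (0.00+3.47)/2 = 1.735, v̄ = (0.00+2.41)/2 = 1.205 → q = 14.7×1.735×1.205 = 30.73 ft³/s
Panel 2-3: Δb = 2.9 ft, d̄ = (3.47+3.53)/2 = 3.5, v̄ = (2.41+2.36)/2 = 2.385 → q = 2.9×3.5×2.385 = 24.21 ft³/s
Panel 3-4: Δb = 2.6 ft, d̄ = (3.53+3.35)/2 = 3.44, v̄ = (2.36+2.61)/2 = 2.485 → q = 2.6×3.44×2.485 = 22.23 ft³/s
Panel 4-5: Δb = 2.6 ft, d̄ = (3.35+3.35)/2 = 3.35, v̄ = (2.61+2.78)/2 = 2.695 → q = 2.6×3.35×2.695 = 23.47 ft³/s
Panel 5-6: Δb = 3.8 ft, d̄ = (3.35+2.30)/2 = 2.825, v̄ = (2.78+2.77)/2 = 2.775 → q = 3.8×2.825×2.775 = 29.79 ft³/s
Panel 6-7: Δb = 3.8 ft, d̄ = (2.30+0.00)/2 = 1.15, v̄ = (2.77+0.00)/2 = 1.385 → q = 3.8×1.15×1.385 = 6.052 ft³/s
Q = Σ q = 136.5 ft³/s

136 ft³/s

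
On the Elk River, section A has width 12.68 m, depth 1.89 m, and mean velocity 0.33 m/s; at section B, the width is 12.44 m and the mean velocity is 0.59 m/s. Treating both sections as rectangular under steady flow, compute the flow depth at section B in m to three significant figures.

1.08 m

Q = A₁V₁ = (12.68×1.89) × 0.33 = 7.909 m³/s
d₂ = Q/(b₂ V₂) = 7.909/(12.44×0.59) = 1.078 m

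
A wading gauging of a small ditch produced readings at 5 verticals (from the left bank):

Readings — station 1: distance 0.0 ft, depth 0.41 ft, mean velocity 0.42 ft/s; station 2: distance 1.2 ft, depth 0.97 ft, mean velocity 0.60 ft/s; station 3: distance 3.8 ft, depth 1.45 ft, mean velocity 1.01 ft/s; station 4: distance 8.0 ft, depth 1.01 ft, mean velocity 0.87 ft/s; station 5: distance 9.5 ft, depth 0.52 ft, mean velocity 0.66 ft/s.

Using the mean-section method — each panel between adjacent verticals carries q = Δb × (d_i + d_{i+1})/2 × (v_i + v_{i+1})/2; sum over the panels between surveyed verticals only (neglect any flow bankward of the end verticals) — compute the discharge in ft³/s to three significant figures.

Panel 1-2: Δb = 1.2 ft, d̄ = (0.41+0.97)/2 = 0.69, v̄ = (0.42+0.60)/2 = 0.51 → q = 1.2×0.69×0.51 = 0.4223 ft³/s
Panel 2-3: Δb = 2.6 ft, d̄ = (0.97+1.45)/2 = 1.21, v̄ = (0.60+1.01)/2 = 0.805 → q = 2.6×1.21×0.805 = 2.533 ft³/s
Panel 3-4: Δb = 4.2 ft, d̄ = (1.45+1.01)/2 = 1.23, v̄ = (1.01+0.87)/2 = 0.94 → q = 4.2×1.23×0.94 = 4.856 ft³/s
Panel 4-5: Δb = 1.5 ft, d̄ = (1.01+0.52)/2 = 0.765, v̄ = (0.87+0.66)/2 = 0.765 → q = 1.5×0.765×0.765 = 0.8778 ft³/s
Q = Σ q = 8.689 ft³/s

8.69 ft³/s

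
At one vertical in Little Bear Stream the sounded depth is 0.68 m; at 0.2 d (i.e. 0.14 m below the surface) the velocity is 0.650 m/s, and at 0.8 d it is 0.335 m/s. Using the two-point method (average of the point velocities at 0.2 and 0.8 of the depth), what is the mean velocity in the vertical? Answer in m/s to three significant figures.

0.493 m/s

v̄ = (0.650 + 0.335) / 2 = 0.4925 m/s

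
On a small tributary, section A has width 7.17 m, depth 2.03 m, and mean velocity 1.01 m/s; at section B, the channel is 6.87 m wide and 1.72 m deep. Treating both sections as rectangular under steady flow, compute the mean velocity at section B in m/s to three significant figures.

1.24 m/s

Q = A₁V₁ = (7.17×2.03) × 1.01 = 14.70 m³/s
A₂ = 6.87 × 1.72 = 11.82 m²
V₂ = Q/A₂ = 14.70/11.82 = 1.244 m/s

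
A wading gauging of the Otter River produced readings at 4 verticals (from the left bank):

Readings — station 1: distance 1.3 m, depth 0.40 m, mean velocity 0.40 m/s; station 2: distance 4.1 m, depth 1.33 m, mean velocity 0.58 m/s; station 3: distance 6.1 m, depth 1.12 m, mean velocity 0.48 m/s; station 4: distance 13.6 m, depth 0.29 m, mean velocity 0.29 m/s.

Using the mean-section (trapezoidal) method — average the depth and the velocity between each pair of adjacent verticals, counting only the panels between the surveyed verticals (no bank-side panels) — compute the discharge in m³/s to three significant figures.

Panel 1-2: Δb = 2.8 m, d̄ = (0.40+1.33)/2 = 0.865, v̄ = (0.40+0.58)/2 = 0.49 → q = 2.8×0.865×0.49 = 1.187 m³/s
Panel 2-3: Δb = 2 m, d̄ = (1.33+1.12)/2 = 1.225, v̄ = (0.58+0.48)/2 = 0.53 → q = 2×1.225×0.53 = 1.299 m³/s
Panel 3-4: Δb = 7.5 m, d̄ = (1.12+0.29)/2 = 0.705, v̄ = (0.48+0.29)/2 = 0.385 → q = 7.5×0.705×0.385 = 2.036 m³/s
Q = Σ q = 4.521 m³/s

4.52 m³/s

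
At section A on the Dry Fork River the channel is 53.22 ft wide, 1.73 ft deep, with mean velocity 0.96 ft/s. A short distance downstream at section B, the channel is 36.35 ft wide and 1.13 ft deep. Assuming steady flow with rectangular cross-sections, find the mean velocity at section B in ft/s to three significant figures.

Q = A₁V₁ = (53.22×1.73) × 0.96 = 88.39 ft³/s
A₂ = 36.35 × 1.13 = 41.08 ft²
V₂ = Q/A₂ = 88.39/41.08 = 2.152 ft/s

2.15 ft/s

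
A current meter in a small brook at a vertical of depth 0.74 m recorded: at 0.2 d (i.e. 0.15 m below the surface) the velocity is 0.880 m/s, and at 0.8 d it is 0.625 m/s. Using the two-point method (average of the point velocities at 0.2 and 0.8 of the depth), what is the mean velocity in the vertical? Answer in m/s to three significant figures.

v̄ = (0.880 + 0.625) / 2 = 0.7525 m/s

0.753 m/s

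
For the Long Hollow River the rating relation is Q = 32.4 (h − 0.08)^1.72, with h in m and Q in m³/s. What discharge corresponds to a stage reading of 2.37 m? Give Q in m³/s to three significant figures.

Q = 32.4 × (2.37 − 0.08)^1.72 = 32.4 × 2.29^1.72 = 134.7 m³/s

135 m³/s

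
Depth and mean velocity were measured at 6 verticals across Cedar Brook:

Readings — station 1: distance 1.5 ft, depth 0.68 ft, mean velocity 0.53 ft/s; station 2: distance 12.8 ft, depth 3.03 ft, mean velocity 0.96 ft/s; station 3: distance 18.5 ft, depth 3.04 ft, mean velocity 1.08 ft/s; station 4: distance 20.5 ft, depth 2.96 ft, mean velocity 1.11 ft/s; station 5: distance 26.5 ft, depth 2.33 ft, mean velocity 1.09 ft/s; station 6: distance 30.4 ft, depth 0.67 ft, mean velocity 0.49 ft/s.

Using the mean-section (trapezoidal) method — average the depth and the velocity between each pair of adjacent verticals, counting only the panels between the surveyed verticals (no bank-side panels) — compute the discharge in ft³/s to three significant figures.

61.9 ft³/s

Panel 1-2: Δb = 11.3 ft, d̄ = (0.68+3.03)/2 = 1.855, v̄ = (0.53+0.96)/2 = 0.745 → q = 11.3×1.855×0.745 = 15.62 ft³/s
Panel 2-3: Δb = 5.7 ft, d̄ = (3.03+3.04)/2 = 3.035, v̄ = (0.96+1.08)/2 = 1.02 → q = 5.7×3.035×1.02 = 17.65 ft³/s
Panel 3-4: Δb = 2 ft, d̄ = (3.04+2.96)/2 = 3, v̄ = (1.08+1.11)/2 = 1.095 → q = 2×3×1.095 = 6.570 ft³/s
Panel 4-5: Δb = 6 ft, d̄ = (2.96+2.33)/2 = 2.645, v̄ = (1.11+1.09)/2 = 1.1 → q = 6×2.645×1.1 = 17.46 ft³/s
Panel 5-6: Δb = 3.9 ft, d̄ = (2.33+0.67)/2 = 1.5, v̄ = (1.09+0.49)/2 = 0.79 → q = 3.9×1.5×0.79 = 4.622 ft³/s
Q = Σ q = 61.91 ft³/s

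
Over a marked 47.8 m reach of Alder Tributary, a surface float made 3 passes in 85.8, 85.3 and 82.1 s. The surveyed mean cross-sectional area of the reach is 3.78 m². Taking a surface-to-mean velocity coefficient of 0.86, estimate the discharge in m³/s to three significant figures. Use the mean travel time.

1.84 m³/s

t̄ = (85.8 + 85.3 + 82.1) / 3 = 84.4 s
v_surface = L / t̄ = 47.8 / 84.4 = 0.5664 m/s
v_mean = 0.86 × 0.5664 = 0.4871 m/s
Q = A × v_mean = 3.78 × 0.4871 = 1.841 m³/s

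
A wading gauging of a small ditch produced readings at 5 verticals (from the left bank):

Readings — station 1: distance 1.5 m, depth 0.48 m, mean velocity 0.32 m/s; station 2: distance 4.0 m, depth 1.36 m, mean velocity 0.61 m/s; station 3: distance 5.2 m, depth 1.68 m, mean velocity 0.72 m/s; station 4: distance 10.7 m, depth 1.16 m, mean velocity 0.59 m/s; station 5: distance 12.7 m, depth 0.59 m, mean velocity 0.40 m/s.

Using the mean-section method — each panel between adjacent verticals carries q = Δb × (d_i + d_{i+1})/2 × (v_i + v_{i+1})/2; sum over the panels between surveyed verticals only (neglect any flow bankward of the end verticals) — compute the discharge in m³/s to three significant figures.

8.26 m³/s

Panel 1-2: Δb = 2.5 m, d̄ = (0.48+1.36)/2 = 0.92, v̄ = (0.32+0.61)/2 = 0.465 → q = 2.5×0.92×0.465 = 1.070 m³/s
Panel 2-3: Δb = 1.2 m, d̄ = (1.36+1.68)/2 = 1.52, v̄ = (0.61+0.72)/2 = 0.665 → q = 1.2×1.52×0.665 = 1.213 m³/s
Panel 3-4: Δb = 5.5 m, d̄ = (1.68+1.16)/2 = 1.42, v̄ = (0.72+0.59)/2 = 0.655 → q = 5.5×1.42×0.655 = 5.116 m³/s
Panel 4-5: Δb = 2 m, d̄ = (1.16+0.59)/2 = 0.875, v̄ = (0.59+0.40)/2 = 0.495 → q = 2×0.875×0.495 = 0.8663 m³/s
Q = Σ q = 8.264 m³/s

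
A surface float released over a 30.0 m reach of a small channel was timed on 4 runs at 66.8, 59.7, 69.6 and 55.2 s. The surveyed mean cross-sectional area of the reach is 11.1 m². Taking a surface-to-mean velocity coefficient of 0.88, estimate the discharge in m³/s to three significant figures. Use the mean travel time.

4.66 m³/s

t̄ = (66.8 + 59.7 + 69.6 + 55.2) / 4 = 62.825 s
v_surface = L / t̄ = 30.0 / 62.825 = 0.4775 m/s
v_mean = 0.88 × 0.4775 = 0.4202 m/s
Q = A × v_mean = 11.1 × 0.4202 = 4.664 m³/s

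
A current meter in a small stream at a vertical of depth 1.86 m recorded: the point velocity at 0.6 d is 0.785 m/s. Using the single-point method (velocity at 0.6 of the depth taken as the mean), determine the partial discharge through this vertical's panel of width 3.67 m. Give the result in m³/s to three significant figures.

5.36 m³/s

v̄ = v₀.₆ = 0.785 m/s
q = v̄ × d × w = 0.7850 × 1.86 × 3.67 = 5.359 m³/s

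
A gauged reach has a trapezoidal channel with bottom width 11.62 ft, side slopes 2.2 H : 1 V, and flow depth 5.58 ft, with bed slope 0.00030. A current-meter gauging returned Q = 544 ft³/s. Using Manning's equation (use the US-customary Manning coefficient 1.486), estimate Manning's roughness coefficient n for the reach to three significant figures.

0.0144

A = (b + z·y)·y = (11.62 + 2.2×5.58)×5.58 = 133.3 ft²
P = b + 2y√(1+z²) = 11.62 + 2×5.58×√(1+2.2²) = 38.59 ft
R = A/P = 133.3/38.59 = 3.455 ft
n = (1.486/Q)·A·R^(2/3)·S^(1/2) = (1.486/544) × 133.3 × 2.286 × 0.01732 = 0.01442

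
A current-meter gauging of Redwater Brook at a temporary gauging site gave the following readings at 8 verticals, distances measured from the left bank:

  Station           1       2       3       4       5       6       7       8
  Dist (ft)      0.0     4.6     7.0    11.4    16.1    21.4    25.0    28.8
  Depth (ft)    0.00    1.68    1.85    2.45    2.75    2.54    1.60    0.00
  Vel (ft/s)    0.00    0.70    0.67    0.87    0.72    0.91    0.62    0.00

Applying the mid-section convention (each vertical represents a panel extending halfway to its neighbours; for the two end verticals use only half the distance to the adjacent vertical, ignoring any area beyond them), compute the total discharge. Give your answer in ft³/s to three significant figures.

41.9 ft³/s

w_2 = (7.0 − 0.0)/2 = 3.5 ft; q_2 = 0.70 × 1.68 × 3.5 = 4.116 ft³/s
w_3 = (11.4 − 4.6)/2 = 3.4 ft; q_3 = 0.67 × 1.85 × 3.4 = 4.214 ft³/s
w_4 = (16.1 − 7.0)/2 = 4.55 ft; q_4 = 0.87 × 2.45 × 4.55 = 9.698 ft³/s
w_5 = (21.4 − 11.4)/2 = 5 ft; q_5 = 0.72 × 2.75 × 5 = 9.900 ft³/s
w_6 = (25.0 − 16.1)/2 = 4.45 ft; q_6 = 0.91 × 2.54 × 4.45 = 10.29 ft³/s
w_7 = (28.8 − 21.4)/2 = 3.7 ft; q_7 = 0.62 × 1.60 × 3.7 = 3.670 ft³/s
Stations 1, 8 contribute zero (depth or velocity is 0).
Q = Σ qᵢ = 41.88 ft³/s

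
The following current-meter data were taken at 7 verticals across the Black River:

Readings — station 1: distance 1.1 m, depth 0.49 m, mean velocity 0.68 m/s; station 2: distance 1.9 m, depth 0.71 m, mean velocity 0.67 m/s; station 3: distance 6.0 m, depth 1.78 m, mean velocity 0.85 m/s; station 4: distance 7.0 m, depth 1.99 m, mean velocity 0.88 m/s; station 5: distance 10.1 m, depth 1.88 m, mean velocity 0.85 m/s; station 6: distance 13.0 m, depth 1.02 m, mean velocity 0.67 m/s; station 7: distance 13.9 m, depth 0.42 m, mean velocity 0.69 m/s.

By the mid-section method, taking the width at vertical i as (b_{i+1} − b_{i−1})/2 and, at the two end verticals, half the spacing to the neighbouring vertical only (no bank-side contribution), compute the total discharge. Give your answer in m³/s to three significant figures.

w_1 = (1.9 − 1.1)/2 = 0.4 m; q_1 = 0.68 × 0.49 × 0.4 = 0.1333 m³/s
w_2 = (6.0 − 1.1)/2 = 2.45 m; q_2 = 0.67 × 0.71 × 2.45 = 1.165 m³/s
w_3 = (7.0 − 1.9)/2 = 2.55 m; q_3 = 0.85 × 1.78 × 2.55 = 3.858 m³/s
w_4 = (10.1 − 6.0)/2 = 2.05 m; q_4 = 0.88 × 1.99 × 2.05 = 3.590 m³/s
w_5 = (13.0 − 7.0)/2 = 3 m; q_5 = 0.85 × 1.88 × 3 = 4.794 m³/s
w_6 = (13.9 − 10.1)/2 = 1.9 m; q_6 = 0.67 × 1.02 × 1.9 = 1.298 m³/s
w_7 = (13.9 − 13.0)/2 = 0.45 m; q_7 = 0.69 × 0.42 × 0.45 = 0.1304 m³/s
Q = Σ qᵢ = 14.97 m³/s

15.0 m³/s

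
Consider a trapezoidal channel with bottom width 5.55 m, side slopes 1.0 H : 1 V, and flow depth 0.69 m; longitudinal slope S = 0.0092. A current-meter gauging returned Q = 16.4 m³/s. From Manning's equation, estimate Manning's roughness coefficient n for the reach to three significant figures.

A = (b + z·y)·y = (5.55 + 1.0×0.69)×0.69 = 4.306 m²
P = b + 2y√(1+z²) = 5.55 + 2×0.69×√(1+1.0²) = 7.502 m
R = A/P = 4.306/7.502 = 0.5740 m
n = (1/Q)·A·R^(2/3)·S^(1/2) = (1/16.4) × 4.306 × 0.6906 × 0.09592 = 0.01739

0.0174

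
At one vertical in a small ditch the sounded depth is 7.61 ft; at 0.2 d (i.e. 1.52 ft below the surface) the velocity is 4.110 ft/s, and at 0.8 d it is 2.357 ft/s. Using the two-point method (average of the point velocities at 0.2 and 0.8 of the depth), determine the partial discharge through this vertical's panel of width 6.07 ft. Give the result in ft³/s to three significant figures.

v̄ = (4.110 + 2.357) / 2 = 3.234 ft/s
q = v̄ × d × w = 3.234 × 7.61 × 6.07 = 149.4 ft³/s

149 ft³/s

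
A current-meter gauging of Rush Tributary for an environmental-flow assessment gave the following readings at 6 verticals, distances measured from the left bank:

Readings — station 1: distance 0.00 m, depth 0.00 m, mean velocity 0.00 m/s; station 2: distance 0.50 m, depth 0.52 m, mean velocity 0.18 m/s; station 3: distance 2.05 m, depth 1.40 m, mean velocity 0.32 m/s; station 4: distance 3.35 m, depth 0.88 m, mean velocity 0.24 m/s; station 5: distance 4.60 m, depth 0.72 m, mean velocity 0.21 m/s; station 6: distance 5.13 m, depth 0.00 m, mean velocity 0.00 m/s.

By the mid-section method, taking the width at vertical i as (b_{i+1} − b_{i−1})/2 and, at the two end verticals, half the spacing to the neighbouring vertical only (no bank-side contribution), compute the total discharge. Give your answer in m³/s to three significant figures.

w_2 = (2.05 − 0.00)/2 = 1.025 m; q_2 = 0.18 × 0.52 × 1.025 = 0.09594 m³/s
w_3 = (3.35 − 0.50)/2 = 1.425 m; q_3 = 0.32 × 1.40 × 1.425 = 0.6384 m³/s
w_4 = (4.60 − 2.05)/2 = 1.275 m; q_4 = 0.24 × 0.88 × 1.275 = 0.2693 m³/s
w_5 = (5.13 − 3.35)/2 = 0.89 m; q_5 = 0.21 × 0.72 × 0.89 = 0.1346 m³/s
Stations 1, 6 contribute zero (depth or velocity is 0).
Q = Σ qᵢ = 1.138 m³/s

1.14 m³/s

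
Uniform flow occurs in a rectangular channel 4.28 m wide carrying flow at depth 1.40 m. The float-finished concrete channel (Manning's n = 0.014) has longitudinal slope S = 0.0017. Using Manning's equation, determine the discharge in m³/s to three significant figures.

15.8 m³/s

A = b·y = 4.28 × 1.40 = 5.992 m²
P = b + 2y = 4.28 + 2×1.40 = 7.080 m
R = A/P = 5.992/7.080 = 0.8463 m
Q = (1/n)·A·R^(2/3)·S^(1/2) = (1/0.014) × 5.992 × 0.8463^(2/3) × 0.0017^(1/2) = 15.79 m³/s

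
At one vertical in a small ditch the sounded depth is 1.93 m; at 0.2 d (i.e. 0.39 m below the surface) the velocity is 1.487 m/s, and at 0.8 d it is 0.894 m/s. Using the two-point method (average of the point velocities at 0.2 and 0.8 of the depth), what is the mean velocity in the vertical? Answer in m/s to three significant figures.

1.19 m/s

v̄ = (1.487 + 0.894) / 2 = 1.191 m/s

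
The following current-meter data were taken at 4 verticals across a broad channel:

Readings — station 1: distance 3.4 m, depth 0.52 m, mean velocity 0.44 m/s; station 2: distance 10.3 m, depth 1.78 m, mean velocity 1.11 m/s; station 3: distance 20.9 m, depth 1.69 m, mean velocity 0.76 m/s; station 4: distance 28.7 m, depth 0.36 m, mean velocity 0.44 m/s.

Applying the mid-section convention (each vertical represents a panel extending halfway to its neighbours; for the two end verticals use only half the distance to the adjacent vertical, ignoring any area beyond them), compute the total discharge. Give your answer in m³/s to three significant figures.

30.5 m³/s

w_1 = (10.3 − 3.4)/2 = 3.45 m; q_1 = 0.44 × 0.52 × 3.45 = 0.7894 m³/s
w_2 = (20.9 − 3.4)/2 = 8.75 m; q_2 = 1.11 × 1.78 × 8.75 = 17.29 m³/s
w_3 = (28.7 − 10.3)/2 = 9.2 m; q_3 = 0.76 × 1.69 × 9.2 = 11.82 m³/s
w_4 = (28.7 − 20.9)/2 = 3.9 m; q_4 = 0.44 × 0.36 × 3.9 = 0.6178 m³/s
Q = Σ qᵢ = 30.51 m³/s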